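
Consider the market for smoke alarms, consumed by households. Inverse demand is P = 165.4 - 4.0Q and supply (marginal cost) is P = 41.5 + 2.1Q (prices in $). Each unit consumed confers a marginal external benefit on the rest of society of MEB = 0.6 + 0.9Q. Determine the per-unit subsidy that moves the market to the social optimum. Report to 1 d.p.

Social marginal benefit = demand + MEB = 166.0 - 3.1Q.
Set SMB = MC: 166.0 - 3.1Q = 41.5 + 2.1Q → Q* = 23.9423.
The Pigouvian subsidy equals MEB at Q*: 0.6 + 0.9×23.9423 = 22.1481.

subsidy = $22.1 per unit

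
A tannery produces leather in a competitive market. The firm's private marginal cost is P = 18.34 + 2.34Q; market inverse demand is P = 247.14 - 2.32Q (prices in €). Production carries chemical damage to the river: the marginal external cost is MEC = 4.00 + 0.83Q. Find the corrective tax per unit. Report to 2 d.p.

tax = €37.99 per unit

Social marginal cost = private MC + MEC = 22.34 + 3.17Q.
Set SMC = demand: 22.34 + 3.17Q = 247.14 - 2.32Q → Q* = 40.9472.
The Pigouvian tax equals MEC at Q*: 4.00 + 0.83×40.9472 = 37.9862.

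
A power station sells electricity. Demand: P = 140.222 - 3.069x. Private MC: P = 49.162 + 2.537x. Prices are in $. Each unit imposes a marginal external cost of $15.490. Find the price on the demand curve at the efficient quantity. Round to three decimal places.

Social marginal cost = private MC + MEC = 64.652 + 2.537x.
Set SMC = demand: 64.652 + 2.537x = 140.222 - 3.069x → x* = 13.4802.
Consumer price on the demand curve at x*: 140.222 − 3.069×13.4802 = 98.8513.

P = $98.851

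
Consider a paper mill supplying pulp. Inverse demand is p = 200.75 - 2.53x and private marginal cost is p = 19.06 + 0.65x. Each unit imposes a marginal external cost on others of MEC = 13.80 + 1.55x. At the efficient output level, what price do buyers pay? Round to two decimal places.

Social marginal cost = private MC + MEC = 32.86 + 2.20x.
Set SMC = demand: 32.86 + 2.20x = 200.75 - 2.53x → x* = 35.4947.
Consumer price on the demand curve at x*: 200.75 − 2.53×35.4947 = 110.9484.

P = 110.95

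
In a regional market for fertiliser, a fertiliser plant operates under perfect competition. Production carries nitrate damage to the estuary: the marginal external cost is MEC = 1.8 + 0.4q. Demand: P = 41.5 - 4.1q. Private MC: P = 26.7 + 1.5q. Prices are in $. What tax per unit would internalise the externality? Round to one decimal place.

tax = $2.7 per unit

Social marginal cost = private MC + MEC = 28.5 + 1.9q.
Set SMC = demand: 28.5 + 1.9q = 41.5 - 4.1q → q* = 2.1667.
The Pigouvian tax equals MEC at q*: 1.8 + 0.4×2.1667 = 2.6667.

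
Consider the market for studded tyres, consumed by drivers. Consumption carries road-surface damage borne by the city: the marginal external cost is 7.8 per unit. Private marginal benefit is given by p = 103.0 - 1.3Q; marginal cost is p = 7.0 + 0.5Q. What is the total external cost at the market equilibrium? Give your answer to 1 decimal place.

416.0

Market equilibrium (private): 7.0 + 0.5Q = 103.0 - 1.3Q → Q_m = 53.3333.
Total external cost = MEC × Q_m = 7.8 × 53.3333 = 415.9997.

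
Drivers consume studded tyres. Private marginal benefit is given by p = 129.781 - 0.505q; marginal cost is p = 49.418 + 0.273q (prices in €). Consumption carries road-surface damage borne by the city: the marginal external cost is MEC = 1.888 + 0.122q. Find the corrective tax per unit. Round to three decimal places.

tax = €12.526 per unit

Social marginal benefit = demand − MEC = 127.893 - 0.627q.
Set SMB = MC: 127.893 - 0.627q = 49.418 + 0.273q → q* = 87.1944.
The Pigouvian tax equals MEC at q*: 1.888 + 0.122×87.1944 = 12.5257.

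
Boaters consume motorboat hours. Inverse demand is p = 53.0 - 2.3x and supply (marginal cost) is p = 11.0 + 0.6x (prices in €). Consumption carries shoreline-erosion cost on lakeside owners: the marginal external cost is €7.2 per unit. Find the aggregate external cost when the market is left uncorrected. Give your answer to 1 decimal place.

Market equilibrium (private): 11.0 + 0.6x = 53.0 - 2.3x → x_m = 14.4828.
Total external cost = MEC × x_m = 7.2 × 14.4828 = 104.2762.

€104.3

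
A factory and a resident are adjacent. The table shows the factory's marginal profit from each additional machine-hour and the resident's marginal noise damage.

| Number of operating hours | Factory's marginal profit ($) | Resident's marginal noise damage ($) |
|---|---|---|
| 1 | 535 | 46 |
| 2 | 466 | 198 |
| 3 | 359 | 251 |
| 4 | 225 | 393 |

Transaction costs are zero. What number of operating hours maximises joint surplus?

Bargaining reaches the level where marginal profit last exceeds marginal noise damage.
That holds through level 3 (359 ≥ 251) but not at 4 (225 < 393).

3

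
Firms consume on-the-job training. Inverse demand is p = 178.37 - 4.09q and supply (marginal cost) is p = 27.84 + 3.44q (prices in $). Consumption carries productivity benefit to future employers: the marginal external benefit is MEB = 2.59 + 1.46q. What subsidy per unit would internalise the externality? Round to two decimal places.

subsidy = $39.42 per unit

Social marginal benefit = demand + MEB = 180.96 - 2.63q.
Set SMB = MC: 180.96 - 2.63q = 27.84 + 3.44q → q* = 25.2257.
The Pigouvian subsidy equals MEB at q*: 2.59 + 1.46×25.2257 = 39.4195.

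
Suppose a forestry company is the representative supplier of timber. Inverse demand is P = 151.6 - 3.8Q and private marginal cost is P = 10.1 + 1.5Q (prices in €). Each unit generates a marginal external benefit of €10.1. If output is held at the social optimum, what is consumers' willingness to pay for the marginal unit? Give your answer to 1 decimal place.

Social marginal cost = private MC − MEB = 0.0 + 1.5Q.
Set SMC = demand: 0.0 + 1.5Q = 151.6 - 3.8Q → Q* = 28.6038.
Consumer price on the demand curve at Q*: 151.6 − 3.8×28.6038 = 42.9056.

P = €42.9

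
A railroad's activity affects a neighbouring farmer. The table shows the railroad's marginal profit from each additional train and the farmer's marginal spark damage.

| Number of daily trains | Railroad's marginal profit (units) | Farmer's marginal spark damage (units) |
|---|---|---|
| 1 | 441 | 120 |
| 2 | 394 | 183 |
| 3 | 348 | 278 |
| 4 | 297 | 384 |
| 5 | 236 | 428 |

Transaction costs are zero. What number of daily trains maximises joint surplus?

Bargaining reaches the level where marginal profit last exceeds marginal spark damage.
That holds through level 3 (348 ≥ 278) but not at 4 (297 < 384).

3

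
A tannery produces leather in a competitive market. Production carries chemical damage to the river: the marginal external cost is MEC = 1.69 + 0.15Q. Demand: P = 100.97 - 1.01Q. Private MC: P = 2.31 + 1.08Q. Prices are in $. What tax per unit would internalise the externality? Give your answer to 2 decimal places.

Social marginal cost = private MC + MEC = 4.00 + 1.23Q.
Set SMC = demand: 4.00 + 1.23Q = 100.97 - 1.01Q → Q* = 43.2902.
The Pigouvian tax equals MEC at Q*: 1.69 + 0.15×43.2902 = 8.1835.

tax = $8.18 per unit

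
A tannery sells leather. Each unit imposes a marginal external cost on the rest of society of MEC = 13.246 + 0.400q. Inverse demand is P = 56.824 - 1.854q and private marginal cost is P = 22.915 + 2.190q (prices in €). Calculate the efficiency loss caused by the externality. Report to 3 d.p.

DWL = €31.004

Market equilibrium (private): 22.915 + 2.190q = 56.824 - 1.854q → q_m = 8.3850.
Social marginal cost = private MC + MEC = 36.161 + 2.590q.
Set SMC = demand: 36.161 + 2.590q = 56.824 - 1.854q → q* = 4.6496.
The loss is the area between SMC and demand from q* to q_m; with linear curves that's a triangle of height MEC(q_m).
DWL = ½ × 3.7354 × 16.6000 = 31.0038.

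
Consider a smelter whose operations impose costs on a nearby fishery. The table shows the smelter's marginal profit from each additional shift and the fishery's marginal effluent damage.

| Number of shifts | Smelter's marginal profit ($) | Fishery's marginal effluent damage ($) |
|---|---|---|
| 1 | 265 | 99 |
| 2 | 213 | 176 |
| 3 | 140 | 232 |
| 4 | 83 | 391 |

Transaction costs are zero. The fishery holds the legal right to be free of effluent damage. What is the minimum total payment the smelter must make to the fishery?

Efficient level: marginal profit ≥ marginal effluent damage through level 2, so k* = 2.
With the fishery holding the right, the smelter must at least compensate total damage at k*: 99 + 176 = 275.

$275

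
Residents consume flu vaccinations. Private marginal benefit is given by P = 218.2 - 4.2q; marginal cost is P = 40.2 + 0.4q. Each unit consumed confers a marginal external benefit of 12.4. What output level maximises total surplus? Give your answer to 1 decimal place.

Social marginal benefit = demand + MEB = 230.6 - 4.2q.
Set SMB = MC: 230.6 - 4.2q = 40.2 + 0.4q → q* = 41.3913.

q* = 41.4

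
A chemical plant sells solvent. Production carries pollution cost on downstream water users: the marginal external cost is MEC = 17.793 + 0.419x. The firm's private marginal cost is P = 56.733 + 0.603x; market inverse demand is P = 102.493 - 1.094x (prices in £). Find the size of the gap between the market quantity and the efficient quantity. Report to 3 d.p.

Market equilibrium (private): 56.733 + 0.603x = 102.493 - 1.094x → x_m = 26.9652.
Social marginal cost = private MC + MEC = 74.526 + 1.022x.
Set SMC = demand: 74.526 + 1.022x = 102.493 - 1.094x → x* = 13.2169.
Gap = |26.9652 − 13.2169| = 13.7483.

13.748 units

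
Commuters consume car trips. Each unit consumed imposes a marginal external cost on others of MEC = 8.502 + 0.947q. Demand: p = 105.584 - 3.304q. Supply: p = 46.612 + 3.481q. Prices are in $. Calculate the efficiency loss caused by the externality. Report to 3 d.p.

DWL = $18.106

Market equilibrium (private): 46.612 + 3.481q = 105.584 - 3.304q → q_m = 8.6915.
Social marginal benefit = demand − MEC = 97.082 - 4.251q.
Set SMB = MC: 97.082 - 4.251q = 46.612 + 3.481q → q* = 6.5274.
Height of the DWL triangle at q_m is MC(q_m) − SMB(q_m) = MEC(q_m) = 16.7329.
DWL = ½ × 2.1641 × 16.7329 = 18.1058.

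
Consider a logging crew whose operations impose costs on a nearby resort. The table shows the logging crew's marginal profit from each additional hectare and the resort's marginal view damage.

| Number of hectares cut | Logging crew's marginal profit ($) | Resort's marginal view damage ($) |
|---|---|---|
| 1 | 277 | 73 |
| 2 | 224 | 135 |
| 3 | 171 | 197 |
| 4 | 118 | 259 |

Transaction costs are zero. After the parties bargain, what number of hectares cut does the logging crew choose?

Bargaining reaches the level where marginal profit last exceeds marginal view damage.
That holds through level 2 (224 ≥ 135) but not at 3 (171 < 197).

2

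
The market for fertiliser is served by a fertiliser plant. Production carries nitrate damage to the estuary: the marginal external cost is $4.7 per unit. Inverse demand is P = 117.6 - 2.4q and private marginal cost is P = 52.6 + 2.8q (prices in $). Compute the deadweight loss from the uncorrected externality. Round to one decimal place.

DWL = $2.1

Market equilibrium (private): 52.6 + 2.8q = 117.6 - 2.4q → q_m = 12.5000.
Social marginal cost = private MC + MEC = 57.3 + 2.8q.
Set SMC = demand: 57.3 + 2.8q = 117.6 - 2.4q → q* = 11.5962.
Height of the DWL triangle at q_m is SMC(q_m) − demand(q_m) = MEC(q_m) = 4.7000.
DWL = ½ × 0.9038 × 4.7000 = 2.1239.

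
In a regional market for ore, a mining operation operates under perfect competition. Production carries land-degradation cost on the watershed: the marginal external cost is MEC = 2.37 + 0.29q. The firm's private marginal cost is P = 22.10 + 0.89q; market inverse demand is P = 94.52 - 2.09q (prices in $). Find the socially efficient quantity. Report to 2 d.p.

q* = 21.42

Social marginal cost = private MC + MEC = 24.47 + 1.18q.
Set SMC = demand: 24.47 + 1.18q = 94.52 - 2.09q → q* = 21.4220.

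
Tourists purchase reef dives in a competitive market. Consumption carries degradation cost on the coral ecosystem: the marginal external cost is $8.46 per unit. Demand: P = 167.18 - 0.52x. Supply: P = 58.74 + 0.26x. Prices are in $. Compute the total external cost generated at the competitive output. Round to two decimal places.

$1176.16

Market equilibrium (private): 58.74 + 0.26x = 167.18 - 0.52x → x_m = 139.0256.
Total external cost = MEC × x_m = 8.46 × 139.0256 = 1176.1566.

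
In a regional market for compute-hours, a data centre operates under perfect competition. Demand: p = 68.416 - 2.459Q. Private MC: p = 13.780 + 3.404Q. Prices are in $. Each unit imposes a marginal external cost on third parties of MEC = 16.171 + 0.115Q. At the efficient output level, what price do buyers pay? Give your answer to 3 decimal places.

Social marginal cost = private MC + MEC = 29.951 + 3.519Q.
Set SMC = demand: 29.951 + 3.519Q = 68.416 - 2.459Q → Q* = 6.4344.
Consumer price on the demand curve at Q*: 68.416 − 2.459×6.4344 = 52.5938.

P = $52.594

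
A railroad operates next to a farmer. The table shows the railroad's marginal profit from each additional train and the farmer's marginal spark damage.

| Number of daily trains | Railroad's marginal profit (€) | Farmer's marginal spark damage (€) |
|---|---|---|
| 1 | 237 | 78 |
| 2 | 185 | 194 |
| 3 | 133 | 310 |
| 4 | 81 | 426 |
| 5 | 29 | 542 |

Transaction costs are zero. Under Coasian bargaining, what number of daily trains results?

Bargaining reaches the level where marginal profit last exceeds marginal spark damage.
That holds through level 1 (237 ≥ 78) but not at 2 (185 < 194).

1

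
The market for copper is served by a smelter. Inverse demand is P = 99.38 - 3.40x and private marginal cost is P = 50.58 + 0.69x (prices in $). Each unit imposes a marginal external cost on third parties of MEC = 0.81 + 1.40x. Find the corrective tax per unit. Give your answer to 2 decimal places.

tax = $13.05 per unit

Social marginal cost = private MC + MEC = 51.39 + 2.09x.
Set SMC = demand: 51.39 + 2.09x = 99.38 - 3.40x → x* = 8.7413.
The Pigouvian tax equals MEC at x*: 0.81 + 1.40×8.7413 = 13.0478.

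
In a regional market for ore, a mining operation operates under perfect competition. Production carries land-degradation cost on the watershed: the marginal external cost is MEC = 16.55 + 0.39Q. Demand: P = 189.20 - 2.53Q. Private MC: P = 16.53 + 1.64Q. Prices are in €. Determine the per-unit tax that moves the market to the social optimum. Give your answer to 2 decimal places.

Social marginal cost = private MC + MEC = 33.08 + 2.03Q.
Set SMC = demand: 33.08 + 2.03Q = 189.20 - 2.53Q → Q* = 34.2368.
The Pigouvian tax equals MEC at Q*: 16.55 + 0.39×34.2368 = 29.9024.

tax = €29.90 per unit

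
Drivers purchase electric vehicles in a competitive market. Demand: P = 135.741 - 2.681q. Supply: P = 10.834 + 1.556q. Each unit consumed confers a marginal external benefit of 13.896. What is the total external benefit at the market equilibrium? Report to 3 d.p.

409.655

Market equilibrium (private): 10.834 + 1.556q = 135.741 - 2.681q → q_m = 29.4801.
Total external benefit = MEB × q_m = 13.896 × 29.4801 = 409.6555.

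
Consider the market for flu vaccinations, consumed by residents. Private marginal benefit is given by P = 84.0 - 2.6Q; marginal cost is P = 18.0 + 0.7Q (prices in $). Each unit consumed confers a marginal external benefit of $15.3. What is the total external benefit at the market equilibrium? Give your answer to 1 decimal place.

$306.0

Market equilibrium (private): 18.0 + 0.7Q = 84.0 - 2.6Q → Q_m = 20.0000.
Total external benefit = MEB × Q_m = 15.3 × 20.0000 = 306.0000.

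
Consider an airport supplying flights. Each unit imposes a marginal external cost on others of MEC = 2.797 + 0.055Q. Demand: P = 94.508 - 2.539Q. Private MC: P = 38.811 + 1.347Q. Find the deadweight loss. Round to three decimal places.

DWL = 1.631

Market equilibrium (private): 38.811 + 1.347Q = 94.508 - 2.539Q → Q_m = 14.3327.
Social marginal cost = private MC + MEC = 41.608 + 1.402Q.
Set SMC = demand: 41.608 + 1.402Q = 94.508 - 2.539Q → Q* = 13.4230.
The loss is the area between SMC and demand from Q* to Q_m; with linear curves that's a triangle of height MEC(Q_m).
DWL = ½ × 0.9097 × 3.5853 = 1.6308.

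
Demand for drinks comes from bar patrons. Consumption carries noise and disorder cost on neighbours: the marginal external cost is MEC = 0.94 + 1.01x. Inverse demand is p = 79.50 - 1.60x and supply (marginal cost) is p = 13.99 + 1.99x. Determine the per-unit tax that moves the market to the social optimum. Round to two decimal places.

Social marginal benefit = demand − MEC = 78.56 - 2.61x.
Set SMB = MC: 78.56 - 2.61x = 13.99 + 1.99x → x* = 14.0370.
The Pigouvian tax equals MEC at x*: 0.94 + 1.01×14.0370 = 15.1174.

tax = 15.12 per unit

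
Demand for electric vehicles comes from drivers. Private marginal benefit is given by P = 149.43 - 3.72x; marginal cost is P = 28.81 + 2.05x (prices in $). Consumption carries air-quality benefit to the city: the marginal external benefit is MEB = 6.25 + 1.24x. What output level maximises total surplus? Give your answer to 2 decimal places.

x* = 28.01

Social marginal benefit = demand + MEB = 155.68 - 2.48x.
Set SMB = MC: 155.68 - 2.48x = 28.81 + 2.05x → x* = 28.0066.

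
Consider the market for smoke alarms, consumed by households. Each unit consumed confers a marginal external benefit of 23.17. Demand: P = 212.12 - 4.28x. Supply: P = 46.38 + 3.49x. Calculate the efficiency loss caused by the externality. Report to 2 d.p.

Market equilibrium (private): 46.38 + 3.49x = 212.12 - 4.28x → x_m = 21.3308.
Social marginal benefit = demand + MEB = 235.29 - 4.28x.
Set SMB = MC: 235.29 - 4.28x = 46.38 + 3.49x → x* = 24.3127.
The loss is the area between SMB and MC from x* to x_m; with linear curves that's a triangle of height MEB(x_m).
DWL = ½ × 2.9819 × 23.1700 = 34.5453.

DWL = 34.55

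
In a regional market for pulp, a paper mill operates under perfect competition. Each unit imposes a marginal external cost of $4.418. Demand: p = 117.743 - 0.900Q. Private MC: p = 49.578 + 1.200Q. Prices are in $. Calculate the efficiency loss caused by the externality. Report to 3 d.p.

DWL = $4.647

Market equilibrium (private): 49.578 + 1.200Q = 117.743 - 0.900Q → Q_m = 32.4595.
Social marginal cost = private MC + MEC = 53.996 + 1.200Q.
Set SMC = demand: 53.996 + 1.200Q = 117.743 - 0.900Q → Q* = 30.3557.
Between Q* and Q_m the wedge SMC − demand runs linearly from 0 to MEC(Q_m), so the loss is a triangle.
DWL = ½ × 2.1038 × 4.4180 = 4.6473.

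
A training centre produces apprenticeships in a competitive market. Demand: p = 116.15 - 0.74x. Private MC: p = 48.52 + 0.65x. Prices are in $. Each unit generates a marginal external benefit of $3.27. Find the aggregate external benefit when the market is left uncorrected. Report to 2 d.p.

$159.10

Market equilibrium (private): 48.52 + 0.65x = 116.15 - 0.74x → x_m = 48.6547.
Total external benefit = MEB × x_m = 3.27 × 48.6547 = 159.1009.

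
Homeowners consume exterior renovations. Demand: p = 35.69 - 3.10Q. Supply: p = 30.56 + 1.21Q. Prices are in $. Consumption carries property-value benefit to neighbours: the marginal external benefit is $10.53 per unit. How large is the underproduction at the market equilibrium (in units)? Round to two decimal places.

2.44 units

Market equilibrium (private): 30.56 + 1.21Q = 35.69 - 3.10Q → Q_m = 1.1903.
Social marginal benefit = demand + MEB = 46.22 - 3.10Q.
Set SMB = MC: 46.22 - 3.10Q = 30.56 + 1.21Q → Q* = 3.6334.
Gap = |1.1903 − 3.6334| = 2.4431.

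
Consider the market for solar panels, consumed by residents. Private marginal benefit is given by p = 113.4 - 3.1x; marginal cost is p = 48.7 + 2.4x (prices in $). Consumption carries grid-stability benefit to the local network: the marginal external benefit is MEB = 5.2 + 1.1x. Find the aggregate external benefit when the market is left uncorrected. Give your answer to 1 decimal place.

Market equilibrium (private): 48.7 + 2.4x = 113.4 - 3.1x → x_m = 11.7636.
Total external benefit = ∫₀^{x_m} (5.2 + 1.1x) dx = 5.2×11.7636 + ½×1.1×11.7636² = 137.2810.

$137.3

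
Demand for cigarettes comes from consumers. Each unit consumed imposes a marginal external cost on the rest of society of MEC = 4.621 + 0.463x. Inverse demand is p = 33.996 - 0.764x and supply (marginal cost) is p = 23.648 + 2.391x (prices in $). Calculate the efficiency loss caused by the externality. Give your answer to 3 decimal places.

DWL = $5.209

Market equilibrium (private): 23.648 + 2.391x = 33.996 - 0.764x → x_m = 3.2799.
Social marginal benefit = demand − MEC = 29.375 - 1.227x.
Set SMB = MC: 29.375 - 1.227x = 23.648 + 2.391x → x* = 1.5829.
Height of the DWL triangle at x_m is MC(x_m) − SMB(x_m) = MEC(x_m) = 6.1396.
DWL = ½ × 1.6970 × 6.1396 = 5.2095.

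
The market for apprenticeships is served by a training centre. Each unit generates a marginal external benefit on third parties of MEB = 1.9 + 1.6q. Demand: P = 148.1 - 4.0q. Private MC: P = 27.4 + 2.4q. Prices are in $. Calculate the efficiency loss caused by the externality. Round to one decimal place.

DWL = $107.2

Market equilibrium (private): 27.4 + 2.4q = 148.1 - 4.0q → q_m = 18.8594.
Social marginal cost = private MC − MEB = 25.5 + 0.8q.
Set SMC = demand: 25.5 + 0.8q = 148.1 - 4.0q → q* = 25.5417.
Between q* and q_m the wedge demand − SMC runs linearly from 0 to MEB(q_m), so the loss is a triangle.
DWL = ½ × 6.6823 × 32.0750 = 107.1674.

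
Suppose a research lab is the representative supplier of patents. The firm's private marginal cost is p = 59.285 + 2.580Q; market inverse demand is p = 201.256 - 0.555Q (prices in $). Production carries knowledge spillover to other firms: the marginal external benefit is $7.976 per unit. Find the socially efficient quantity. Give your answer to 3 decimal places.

Q* = 47.830

Social marginal cost = private MC − MEB = 51.309 + 2.580Q.
Set SMC = demand: 51.309 + 2.580Q = 201.256 - 0.555Q → Q* = 47.8300.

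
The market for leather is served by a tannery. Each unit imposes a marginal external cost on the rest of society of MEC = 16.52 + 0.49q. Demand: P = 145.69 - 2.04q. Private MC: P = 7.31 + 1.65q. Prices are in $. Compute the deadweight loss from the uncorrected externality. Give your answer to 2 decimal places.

DWL = $145.66

Market equilibrium (private): 7.31 + 1.65q = 145.69 - 2.04q → q_m = 37.5014.
Social marginal cost = private MC + MEC = 23.83 + 2.14q.
Set SMC = demand: 23.83 + 2.14q = 145.69 - 2.04q → q* = 29.1531.
The loss is the area between SMC and demand from q* to q_m; with linear curves that's a triangle of height MEC(q_m).
DWL = ½ × 8.3483 × 34.8957 = 145.6599.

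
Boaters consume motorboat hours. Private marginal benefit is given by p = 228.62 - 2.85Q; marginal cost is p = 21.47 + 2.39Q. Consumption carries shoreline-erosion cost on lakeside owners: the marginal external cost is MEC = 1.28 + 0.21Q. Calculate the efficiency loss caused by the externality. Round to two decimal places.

Market equilibrium (private): 21.47 + 2.39Q = 228.62 - 2.85Q → Q_m = 39.5324.
Social marginal benefit = demand − MEC = 227.34 - 3.06Q.
Set SMB = MC: 227.34 - 3.06Q = 21.47 + 2.39Q → Q* = 37.7743.
Between Q* and Q_m the wedge MC − SMB runs linearly from 0 to MEC(Q_m), so the loss is a triangle.
DWL = ½ × 1.7581 × 9.5818 = 8.4229.

DWL = 8.42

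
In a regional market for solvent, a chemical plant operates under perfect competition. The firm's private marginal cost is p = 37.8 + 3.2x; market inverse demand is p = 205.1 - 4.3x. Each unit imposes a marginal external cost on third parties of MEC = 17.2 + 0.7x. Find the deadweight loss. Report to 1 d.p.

DWL = 65.7

Market equilibrium (private): 37.8 + 3.2x = 205.1 - 4.3x → x_m = 22.3067.
Social marginal cost = private MC + MEC = 55.0 + 3.9x.
Set SMC = demand: 55.0 + 3.9x = 205.1 - 4.3x → x* = 18.3049.
Height of the DWL triangle at x_m is SMC(x_m) − demand(x_m) = MEC(x_m) = 32.8147.
DWL = ½ × 4.0018 × 32.8147 = 65.6589.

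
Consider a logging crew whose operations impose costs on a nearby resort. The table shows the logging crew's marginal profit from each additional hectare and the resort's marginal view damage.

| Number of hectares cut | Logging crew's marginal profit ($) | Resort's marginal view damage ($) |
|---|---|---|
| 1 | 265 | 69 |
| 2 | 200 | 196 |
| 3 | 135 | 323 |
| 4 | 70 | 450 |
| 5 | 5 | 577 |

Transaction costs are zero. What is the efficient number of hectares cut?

Bargaining reaches the level where marginal profit last exceeds marginal view damage.
That holds through level 2 (200 ≥ 196) but not at 3 (135 < 323).

2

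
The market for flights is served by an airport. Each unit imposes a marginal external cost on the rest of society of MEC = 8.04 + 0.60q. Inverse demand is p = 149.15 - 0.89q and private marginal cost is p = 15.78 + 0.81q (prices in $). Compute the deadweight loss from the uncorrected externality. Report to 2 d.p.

DWL = $660.28

Market equilibrium (private): 15.78 + 0.81q = 149.15 - 0.89q → q_m = 78.4529.
Social marginal cost = private MC + MEC = 23.82 + 1.41q.
Set SMC = demand: 23.82 + 1.41q = 149.15 - 0.89q → q* = 54.4913.
The loss is the area between SMC and demand from q* to q_m; with linear curves that's a triangle of height MEC(q_m).
DWL = ½ × 23.9616 × 55.1118 = 660.2835.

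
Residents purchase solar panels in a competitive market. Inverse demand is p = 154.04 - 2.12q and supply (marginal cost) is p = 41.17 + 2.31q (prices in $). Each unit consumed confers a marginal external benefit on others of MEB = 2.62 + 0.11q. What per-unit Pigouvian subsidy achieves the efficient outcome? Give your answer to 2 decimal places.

Social marginal benefit = demand + MEB = 156.66 - 2.01q.
Set SMB = MC: 156.66 - 2.01q = 41.17 + 2.31q → q* = 26.7338.
The Pigouvian subsidy equals MEB at q*: 2.62 + 0.11×26.7338 = 5.5607.

subsidy = $5.56 per unit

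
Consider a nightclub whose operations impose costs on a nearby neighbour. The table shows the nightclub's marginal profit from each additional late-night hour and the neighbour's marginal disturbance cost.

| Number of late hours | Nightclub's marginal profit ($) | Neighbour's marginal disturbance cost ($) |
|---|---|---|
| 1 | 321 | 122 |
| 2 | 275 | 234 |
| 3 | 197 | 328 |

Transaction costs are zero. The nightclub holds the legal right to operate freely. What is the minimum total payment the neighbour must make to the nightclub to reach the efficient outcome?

Left alone the nightclub would choose level 3 (marginal profit stays positive).
Efficient level: k* = 2 (marginal profit ≥ marginal disturbance cost through 2).
The neighbour must at least cover the nightclub's forgone profit from cutting 3→2: 197 = 197.

$197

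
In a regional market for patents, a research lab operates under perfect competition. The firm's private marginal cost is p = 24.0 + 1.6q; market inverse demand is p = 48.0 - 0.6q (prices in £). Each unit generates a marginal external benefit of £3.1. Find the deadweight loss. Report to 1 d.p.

Market equilibrium (private): 24.0 + 1.6q = 48.0 - 0.6q → q_m = 10.9091.
Social marginal cost = private MC − MEB = 20.9 + 1.6q.
Set SMC = demand: 20.9 + 1.6q = 48.0 - 0.6q → q* = 12.3182.
Between q* and q_m the wedge demand − SMC runs linearly from 0 to MEB(q_m), so the loss is a triangle.
DWL = ½ × 1.4091 × 3.1000 = 2.1841.

DWL = £2.2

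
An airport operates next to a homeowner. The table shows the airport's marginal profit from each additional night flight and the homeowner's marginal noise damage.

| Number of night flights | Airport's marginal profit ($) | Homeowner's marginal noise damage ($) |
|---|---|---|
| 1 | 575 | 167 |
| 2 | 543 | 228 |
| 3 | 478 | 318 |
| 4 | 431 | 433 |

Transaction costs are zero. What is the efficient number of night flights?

3

Bargaining reaches the level where marginal profit last exceeds marginal noise damage.
That holds through level 3 (478 ≥ 318) but not at 4 (431 < 433).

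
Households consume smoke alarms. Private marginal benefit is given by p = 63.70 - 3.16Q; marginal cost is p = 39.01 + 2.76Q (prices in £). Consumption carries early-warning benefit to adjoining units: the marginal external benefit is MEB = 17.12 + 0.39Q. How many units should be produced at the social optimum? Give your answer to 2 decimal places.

Q* = 7.56

Social marginal benefit = demand + MEB = 80.82 - 2.77Q.
Set SMB = MC: 80.82 - 2.77Q = 39.01 + 2.76Q → Q* = 7.5606.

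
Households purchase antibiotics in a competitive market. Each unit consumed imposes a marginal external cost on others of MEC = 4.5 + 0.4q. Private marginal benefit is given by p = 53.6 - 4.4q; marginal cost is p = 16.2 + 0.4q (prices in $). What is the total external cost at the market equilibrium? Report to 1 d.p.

$47.2

Market equilibrium (private): 16.2 + 0.4q = 53.6 - 4.4q → q_m = 7.7917.
Total external cost = ∫₀^{q_m} (4.5 + 0.4q) dq = 4.5×7.7917 + ½×0.4×7.7917² = 47.2048.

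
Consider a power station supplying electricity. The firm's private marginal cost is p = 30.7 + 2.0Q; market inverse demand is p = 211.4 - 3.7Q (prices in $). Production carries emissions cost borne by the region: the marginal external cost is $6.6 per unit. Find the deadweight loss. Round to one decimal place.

DWL = $3.8

Market equilibrium (private): 30.7 + 2.0Q = 211.4 - 3.7Q → Q_m = 31.7018.
Social marginal cost = private MC + MEC = 37.3 + 2.0Q.
Set SMC = demand: 37.3 + 2.0Q = 211.4 - 3.7Q → Q* = 30.5439.
The loss is the area between SMC and demand from Q* to Q_m; with linear curves that's a triangle of height MEC(Q_m).
DWL = ½ × 1.1579 × 6.6000 = 3.8211.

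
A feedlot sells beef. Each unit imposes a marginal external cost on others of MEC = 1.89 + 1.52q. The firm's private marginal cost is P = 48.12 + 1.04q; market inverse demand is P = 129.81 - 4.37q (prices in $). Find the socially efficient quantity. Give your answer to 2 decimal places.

Social marginal cost = private MC + MEC = 50.01 + 2.56q.
Set SMC = demand: 50.01 + 2.56q = 129.81 - 4.37q → q* = 11.5152.

q* = 11.52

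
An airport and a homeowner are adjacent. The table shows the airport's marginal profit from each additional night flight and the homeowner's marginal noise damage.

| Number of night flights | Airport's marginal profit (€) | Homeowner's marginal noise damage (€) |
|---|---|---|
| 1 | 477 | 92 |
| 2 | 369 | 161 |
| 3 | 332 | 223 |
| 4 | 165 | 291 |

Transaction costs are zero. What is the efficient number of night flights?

3

Bargaining reaches the level where marginal profit last exceeds marginal noise damage.
That holds through level 3 (332 ≥ 223) but not at 4 (165 < 291).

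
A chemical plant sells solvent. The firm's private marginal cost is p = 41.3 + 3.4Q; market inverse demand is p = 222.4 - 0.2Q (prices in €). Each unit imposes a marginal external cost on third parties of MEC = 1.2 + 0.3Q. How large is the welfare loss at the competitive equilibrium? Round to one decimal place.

DWL = €34.0

Market equilibrium (private): 41.3 + 3.4Q = 222.4 - 0.2Q → Q_m = 50.3056.
Social marginal cost = private MC + MEC = 42.5 + 3.7Q.
Set SMC = demand: 42.5 + 3.7Q = 222.4 - 0.2Q → Q* = 46.1282.
Between Q* and Q_m the wedge SMC − demand runs linearly from 0 to MEC(Q_m), so the loss is a triangle.
DWL = ½ × 4.1774 × 16.2917 = 34.0285.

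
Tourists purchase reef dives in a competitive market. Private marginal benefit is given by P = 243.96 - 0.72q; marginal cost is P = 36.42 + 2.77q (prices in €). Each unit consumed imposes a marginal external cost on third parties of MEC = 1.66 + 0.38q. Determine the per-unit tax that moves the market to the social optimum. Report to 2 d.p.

Social marginal benefit = demand − MEC = 242.30 - 1.10q.
Set SMB = MC: 242.30 - 1.10q = 36.42 + 2.77q → q* = 53.1990.
The Pigouvian tax equals MEC at q*: 1.66 + 0.38×53.1990 = 21.8756.

tax = €21.88 per unit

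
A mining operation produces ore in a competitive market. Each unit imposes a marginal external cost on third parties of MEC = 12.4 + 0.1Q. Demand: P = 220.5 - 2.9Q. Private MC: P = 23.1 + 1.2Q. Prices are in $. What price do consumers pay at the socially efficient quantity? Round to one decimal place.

P = $92.8

Social marginal cost = private MC + MEC = 35.5 + 1.3Q.
Set SMC = demand: 35.5 + 1.3Q = 220.5 - 2.9Q → Q* = 44.0476.
Consumer price on the demand curve at Q*: 220.5 − 2.9×44.0476 = 92.7620.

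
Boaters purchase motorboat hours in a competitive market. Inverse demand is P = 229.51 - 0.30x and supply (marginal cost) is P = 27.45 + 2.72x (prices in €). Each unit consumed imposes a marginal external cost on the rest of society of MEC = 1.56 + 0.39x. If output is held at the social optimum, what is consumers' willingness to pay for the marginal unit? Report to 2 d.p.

P = €211.87

Social marginal benefit = demand − MEC = 227.95 - 0.69x.
Set SMB = MC: 227.95 - 0.69x = 27.45 + 2.72x → x* = 58.7977.
Consumer price on the demand curve at x*: 229.51 − 0.30×58.7977 = 211.8707.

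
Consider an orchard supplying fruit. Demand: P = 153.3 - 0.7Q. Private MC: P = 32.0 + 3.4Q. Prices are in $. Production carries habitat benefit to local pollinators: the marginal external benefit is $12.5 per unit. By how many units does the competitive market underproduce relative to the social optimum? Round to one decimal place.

Market equilibrium (private): 32.0 + 3.4Q = 153.3 - 0.7Q → Q_m = 29.5854.
Social marginal cost = private MC − MEB = 19.5 + 3.4Q.
Set SMC = demand: 19.5 + 3.4Q = 153.3 - 0.7Q → Q* = 32.6341.
Gap = |29.5854 − 32.6341| = 3.0487.

3.0 units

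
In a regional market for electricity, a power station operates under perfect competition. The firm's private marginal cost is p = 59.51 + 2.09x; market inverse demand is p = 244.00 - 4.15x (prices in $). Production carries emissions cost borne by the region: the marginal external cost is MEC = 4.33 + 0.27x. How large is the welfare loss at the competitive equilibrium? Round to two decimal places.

Market equilibrium (private): 59.51 + 2.09x = 244.00 - 4.15x → x_m = 29.5657.
Social marginal cost = private MC + MEC = 63.84 + 2.36x.
Set SMC = demand: 63.84 + 2.36x = 244.00 - 4.15x → x* = 27.6743.
Between x* and x_m the wedge SMC − demand runs linearly from 0 to MEC(x_m), so the loss is a triangle.
DWL = ½ × 1.8914 × 12.3127 = 11.6441.

DWL = $11.64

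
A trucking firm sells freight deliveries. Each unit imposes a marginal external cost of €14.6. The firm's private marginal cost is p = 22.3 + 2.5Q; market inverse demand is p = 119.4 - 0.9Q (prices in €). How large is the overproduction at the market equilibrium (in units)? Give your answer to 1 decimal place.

Market equilibrium (private): 22.3 + 2.5Q = 119.4 - 0.9Q → Q_m = 28.5588.
Social marginal cost = private MC + MEC = 36.9 + 2.5Q.
Set SMC = demand: 36.9 + 2.5Q = 119.4 - 0.9Q → Q* = 24.2647.
Gap = |28.5588 − 24.2647| = 4.2941.

4.3 units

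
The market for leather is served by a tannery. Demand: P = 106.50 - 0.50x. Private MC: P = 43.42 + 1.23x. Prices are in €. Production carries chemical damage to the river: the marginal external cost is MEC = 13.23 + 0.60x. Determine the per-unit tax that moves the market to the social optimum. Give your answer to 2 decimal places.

tax = €26.07 per unit

Social marginal cost = private MC + MEC = 56.65 + 1.83x.
Set SMC = demand: 56.65 + 1.83x = 106.50 - 0.50x → x* = 21.3948.
The Pigouvian tax equals MEC at x*: 13.23 + 0.60×21.3948 = 26.0669.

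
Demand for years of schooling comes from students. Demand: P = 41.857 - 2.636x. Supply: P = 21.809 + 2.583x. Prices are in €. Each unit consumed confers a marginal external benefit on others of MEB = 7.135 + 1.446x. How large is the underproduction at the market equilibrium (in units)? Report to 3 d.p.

3.363 units

Market equilibrium (private): 21.809 + 2.583x = 41.857 - 2.636x → x_m = 3.8413.
Social marginal benefit = demand + MEB = 48.992 - 1.190x.
Set SMB = MC: 48.992 - 1.190x = 21.809 + 2.583x → x* = 7.2046.
Gap = |3.8413 − 7.2046| = 3.3633.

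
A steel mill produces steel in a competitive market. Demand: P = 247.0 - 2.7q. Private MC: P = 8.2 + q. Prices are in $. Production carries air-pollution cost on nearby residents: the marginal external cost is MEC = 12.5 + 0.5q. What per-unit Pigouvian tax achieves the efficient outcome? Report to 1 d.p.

Social marginal cost = private MC + MEC = 20.7 + 1.5q.
Set SMC = demand: 20.7 + 1.5q = 247.0 - 2.7q → q* = 53.8810.
The Pigouvian tax equals MEC at q*: 12.5 + 0.5×53.8810 = 39.4405.

tax = $39.4 per unit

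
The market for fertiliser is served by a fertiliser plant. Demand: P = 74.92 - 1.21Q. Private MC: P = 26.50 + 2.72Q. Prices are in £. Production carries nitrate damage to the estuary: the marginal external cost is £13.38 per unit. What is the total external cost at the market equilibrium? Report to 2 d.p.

Market equilibrium (private): 26.50 + 2.72Q = 74.92 - 1.21Q → Q_m = 12.3206.
Total external cost = MEC × Q_m = 13.38 × 12.3206 = 164.8496.

£164.85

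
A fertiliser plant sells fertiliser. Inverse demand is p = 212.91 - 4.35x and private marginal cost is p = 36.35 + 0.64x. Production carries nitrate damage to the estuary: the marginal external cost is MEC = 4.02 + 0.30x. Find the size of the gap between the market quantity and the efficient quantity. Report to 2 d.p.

Market equilibrium (private): 36.35 + 0.64x = 212.91 - 4.35x → x_m = 35.3828.
Social marginal cost = private MC + MEC = 40.37 + 0.94x.
Set SMC = demand: 40.37 + 0.94x = 212.91 - 4.35x → x* = 32.6163.
Gap = |35.3828 − 32.6163| = 2.7665.

2.77 units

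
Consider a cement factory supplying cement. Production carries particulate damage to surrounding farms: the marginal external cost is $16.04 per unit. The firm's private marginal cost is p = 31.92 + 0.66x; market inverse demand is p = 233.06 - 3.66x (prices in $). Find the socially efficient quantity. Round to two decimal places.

Social marginal cost = private MC + MEC = 47.96 + 0.66x.
Set SMC = demand: 47.96 + 0.66x = 233.06 - 3.66x → x* = 42.8472.

x* = 42.85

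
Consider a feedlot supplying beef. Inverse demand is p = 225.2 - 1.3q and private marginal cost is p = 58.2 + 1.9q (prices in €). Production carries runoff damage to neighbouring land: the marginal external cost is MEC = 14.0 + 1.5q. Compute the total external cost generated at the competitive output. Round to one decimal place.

Market equilibrium (private): 58.2 + 1.9q = 225.2 - 1.3q → q_m = 52.1875.
Total external cost = ∫₀^{q_m} (14.0 + 1.5q) dq = 14.0×52.1875 + ½×1.5×52.1875² = 2773.2764.

€2773.3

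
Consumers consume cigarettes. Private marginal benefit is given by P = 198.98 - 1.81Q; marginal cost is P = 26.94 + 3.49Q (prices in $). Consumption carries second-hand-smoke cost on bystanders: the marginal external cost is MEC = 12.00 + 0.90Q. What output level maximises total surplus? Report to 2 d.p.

Social marginal benefit = demand − MEC = 186.98 - 2.71Q.
Set SMB = MC: 186.98 - 2.71Q = 26.94 + 3.49Q → Q* = 25.8129.

Q* = 25.81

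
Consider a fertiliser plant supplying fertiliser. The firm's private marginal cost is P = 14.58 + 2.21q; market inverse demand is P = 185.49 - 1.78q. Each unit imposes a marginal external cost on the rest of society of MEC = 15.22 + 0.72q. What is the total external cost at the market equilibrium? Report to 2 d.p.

1312.47

Market equilibrium (private): 14.58 + 2.21q = 185.49 - 1.78q → q_m = 42.8346.
Total external cost = ∫₀^{q_m} (15.22 + 0.72q) dq = 15.22×42.8346 + ½×0.72×42.8346² = 1312.4717.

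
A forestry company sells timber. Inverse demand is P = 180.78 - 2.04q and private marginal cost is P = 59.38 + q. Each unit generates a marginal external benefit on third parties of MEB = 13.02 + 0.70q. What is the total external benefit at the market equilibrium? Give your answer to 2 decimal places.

Market equilibrium (private): 59.38 + q = 180.78 - 2.04q → q_m = 39.9342.
Total external benefit = ∫₀^{q_m} (13.02 + 0.70q) dq = 13.02×39.9342 + ½×0.70×39.9342² = 1078.1024.

1078.10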